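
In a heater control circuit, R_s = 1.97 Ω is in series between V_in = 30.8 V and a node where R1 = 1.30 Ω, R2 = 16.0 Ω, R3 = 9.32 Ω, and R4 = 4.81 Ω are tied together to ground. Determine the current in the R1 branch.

Parallel bank: R_p = 1/(1/1.30 + 1/16.0 + 1/9.32 + 1/4.81) = 0.8719 Ω.
V_A by voltage divider: V_A = 30.8 × 0.8719/(1.97 + 0.8719) = 9.449 V.
Branch current I = V_A/R1 = 9.449/1.30 = 7.269 A.

I ≈ 7.27 A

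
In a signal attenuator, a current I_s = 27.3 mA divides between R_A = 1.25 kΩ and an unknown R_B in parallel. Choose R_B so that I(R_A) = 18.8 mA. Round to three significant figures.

R_B ≈ 2.76 kΩ

In a two-way split, I_A/I_s = R_B/(R_A + R_B).
With f = 0.6886, R_B = R_A · f/(1−f) = 1.25 × 2.212 = 2.765 kΩ.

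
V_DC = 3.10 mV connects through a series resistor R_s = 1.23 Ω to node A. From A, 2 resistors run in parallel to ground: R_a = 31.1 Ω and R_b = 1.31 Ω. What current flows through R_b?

Equivalent of the parallel group: R_p = 1.257 Ω.
V_A by voltage divider: V_A = 3.10 × 1.257/(1.23 + 1.257) = 1.567 mV.
I(R_b) = V_A / R_b = 1.567/1.31 = 1.196 mA.

I ≈ 1.20 mA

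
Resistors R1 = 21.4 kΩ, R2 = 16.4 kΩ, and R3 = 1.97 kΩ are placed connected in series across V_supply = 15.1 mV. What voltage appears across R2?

Total series resistance ΣR = 21.4 + 16.4 + 1.97 = 39.77 kΩ.
V = V_supply · R/ΣR = 15.1 × 0.4124 = 6.227 mV.

V ≈ 6.23 mV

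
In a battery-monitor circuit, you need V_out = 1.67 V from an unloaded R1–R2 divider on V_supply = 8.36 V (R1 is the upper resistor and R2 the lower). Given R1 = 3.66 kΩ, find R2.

R2 ≈ 0.914 kΩ

The divider ratio is R2/(R1+R2) = 1.67/8.36 = 0.1998.
So R2 = R1 · V_out/(V_supply − V_out) = 3.66 × 1.67/(8.36 − 1.67) = 3.66 × 0.2496 = 0.9136 kΩ.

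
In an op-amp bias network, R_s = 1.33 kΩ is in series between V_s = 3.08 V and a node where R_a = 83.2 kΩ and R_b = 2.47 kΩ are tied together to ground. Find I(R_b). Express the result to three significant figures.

I ≈ 0.802 mA

Combine the parallel branches: R_p = (1/83.2 + 1/2.47)⁻¹ = 2.399 kΩ.
Node voltage V_A = V_s · R_p/(R_s + R_p) = 3.08 × 0.6433 = 1.981 V.
Branch current I = V_A/R_b = 1.981/2.47 = 0.8022 mA.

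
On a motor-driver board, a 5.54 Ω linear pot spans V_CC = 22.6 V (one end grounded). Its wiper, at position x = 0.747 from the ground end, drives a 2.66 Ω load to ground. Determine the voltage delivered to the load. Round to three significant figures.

The pot divides into 1.402 Ω above the wiper and 4.138 Ω below.
(x·R_p) ‖ R_L = 1.619 Ω.
V_out = 22.6 × 1.619/(1.402 + 1.619) = 12.11 V.

V_out ≈ 12.1 V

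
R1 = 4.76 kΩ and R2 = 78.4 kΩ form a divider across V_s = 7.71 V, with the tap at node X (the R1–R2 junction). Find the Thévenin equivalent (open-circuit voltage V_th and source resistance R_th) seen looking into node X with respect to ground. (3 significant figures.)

Open-circuit (no load on X): V_th = V_s · R2/(R1 + R2) = 7.71 × 78.4/(4.760 + 78.4) = 7.269 V.
Zeroing V_s shorts the top of R1 to ground, so R_th = R1 ‖ R2 = 4.488 kΩ.

V_th ≈ 7.27 V, R_th ≈ 4.49 kΩ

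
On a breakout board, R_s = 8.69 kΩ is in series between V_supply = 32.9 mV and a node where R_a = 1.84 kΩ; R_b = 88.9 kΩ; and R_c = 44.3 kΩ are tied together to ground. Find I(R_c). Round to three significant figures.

Equivalent of the parallel group: R_p = 1.732 kΩ.
V_A = 32.9 × 1.732/10.42 = 5.468 mV.
I(R_c) = V_A / R_c = 5.468/44.3 = 0.1234 µA.
(Check via current divider: I_total = 3.157 µA; share G_k/ΣG = 0.03910 → same result.)

I ≈ 0.123 µA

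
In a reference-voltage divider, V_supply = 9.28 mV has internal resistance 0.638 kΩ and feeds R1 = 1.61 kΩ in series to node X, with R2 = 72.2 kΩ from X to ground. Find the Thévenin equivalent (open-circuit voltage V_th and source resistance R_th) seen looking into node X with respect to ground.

R1' = 0.638 + 1.61 = 2.248 kΩ (source resistance + R1).
With X open, the divider is unloaded: V_th = 9.28 × 72.2/74.45 = 9.000 mV.
With V_supply suppressed (replaced by a short), R_th = R1' ‖ R2 = (2.248 × 72.2)/(2.248 + 72.2) = 2.180 kΩ.

V_th ≈ 9.00 mV, R_th ≈ 2.18 kΩ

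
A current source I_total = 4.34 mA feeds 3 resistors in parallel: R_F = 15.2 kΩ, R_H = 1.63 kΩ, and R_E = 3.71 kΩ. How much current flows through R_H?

I ≈ 2.81 mA

Conductances: ΣG = 1/15.2 + 1/1.63 + 1/3.71 = 0.9488 (1/kΩ).
R_H takes the fraction G_k/ΣG = 0.6135/0.9488 = 0.6466, so I = 4.34 × 0.6466 = 2.806 mA.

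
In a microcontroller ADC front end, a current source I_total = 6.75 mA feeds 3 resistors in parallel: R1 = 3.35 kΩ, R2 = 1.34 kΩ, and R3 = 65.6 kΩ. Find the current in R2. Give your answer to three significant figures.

I ≈ 4.75 mA

ΣG = 1/3.35 + 1/1.34 + 1/65.6 = 1.060.
R2 takes the fraction G_k/ΣG = 0.7463/1.060 = 0.7040, so I = 6.75 × 0.7040 = 4.752 mA.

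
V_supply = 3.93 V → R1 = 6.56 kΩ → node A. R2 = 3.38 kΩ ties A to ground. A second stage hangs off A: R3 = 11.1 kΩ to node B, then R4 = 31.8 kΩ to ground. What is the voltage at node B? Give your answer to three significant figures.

V_B ≈ 0.942 V

The second stage (R3 + R4 = 42.90 kΩ) loads node A in parallel with R2.
Effective lower resistance at A: R2 ‖ 42.90 = 3.133 kΩ.
First divider: V_A = V_supply · 3.133/(6.56 + 3.133) = 1.270 V.
Then the unloaded second divider: V_B = V_A × R4/(R3+R4) = 1.270 × 0.7413 = 0.9416 V.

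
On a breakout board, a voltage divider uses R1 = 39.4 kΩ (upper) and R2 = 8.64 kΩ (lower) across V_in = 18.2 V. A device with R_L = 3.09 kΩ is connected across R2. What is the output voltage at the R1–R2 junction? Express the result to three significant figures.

R2 ‖ R_L = (8.64 × 3.09)/(8.64 + 3.09) = 2.276 kΩ.
Now apply the divider: V_out = 18.2 × 0.05461 = 0.9939 V.

V_out ≈ 0.994 V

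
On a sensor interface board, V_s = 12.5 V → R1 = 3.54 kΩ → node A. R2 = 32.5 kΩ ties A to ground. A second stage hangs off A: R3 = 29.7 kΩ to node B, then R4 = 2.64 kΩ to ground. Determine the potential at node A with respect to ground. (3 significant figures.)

V_A ≈ 10.3 V

Looking into the second stage from A: R3 + R4 = 32.34 kΩ appears in parallel with R2.
Effective lower resistance at A: R2 ‖ 32.34 = 16.21 kΩ.
V_A = 12.5 × 16.21/(3.54 + 16.21) = 10.26 V.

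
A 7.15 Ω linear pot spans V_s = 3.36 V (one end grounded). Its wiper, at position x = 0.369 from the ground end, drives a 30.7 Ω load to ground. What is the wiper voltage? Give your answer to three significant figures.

V_out ≈ 1.18 V

Split the track: R_lower = x·R_p = 2.638 Ω, R_upper = (1−x)·R_p = 4.512 Ω.
Lower segment in parallel with the load: 2.638 ‖ 30.7 = 2.430 Ω.
Then V_out = V_s · 2.430/(4.512 + 2.430) = 1.176 V.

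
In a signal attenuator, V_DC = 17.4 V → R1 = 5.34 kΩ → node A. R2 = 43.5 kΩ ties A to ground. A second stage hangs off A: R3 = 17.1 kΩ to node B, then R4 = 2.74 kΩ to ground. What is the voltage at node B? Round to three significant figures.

Node A sees R2 in parallel with the series input of stage 2, R3 + R4 = 19.84 kΩ.
R2 ‖ (R3+R4) = 13.63 kΩ.
So V_A = 17.4 × 0.7184 = 12.50 V.
Then the unloaded second divider: V_B = V_A × R4/(R3+R4) = 12.50 × 0.1381 = 1.726 V.

V_B ≈ 1.73 V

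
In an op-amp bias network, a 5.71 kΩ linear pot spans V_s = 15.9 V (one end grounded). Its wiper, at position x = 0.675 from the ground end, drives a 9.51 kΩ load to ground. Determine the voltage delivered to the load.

Split the track: R_lower = x·R_p = 3.854 kΩ, R_upper = (1−x)·R_p = 1.856 kΩ.
R_L loads the lower segment: effective lower R = 2.743 kΩ.
Loaded-divider output: V_out = 15.9 × 0.5964 = 9.483 V.

V_out ≈ 9.48 V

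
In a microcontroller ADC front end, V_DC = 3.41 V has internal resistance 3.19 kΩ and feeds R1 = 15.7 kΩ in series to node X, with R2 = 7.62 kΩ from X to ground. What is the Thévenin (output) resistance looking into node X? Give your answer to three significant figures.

R1' = 3.19 + 15.7 = 18.89 kΩ (source resistance + R1).
Zeroing V_DC shorts the top of R1' to ground, so R_th = R1' ‖ R2 = 5.430 kΩ.

R_th ≈ 5.43 kΩ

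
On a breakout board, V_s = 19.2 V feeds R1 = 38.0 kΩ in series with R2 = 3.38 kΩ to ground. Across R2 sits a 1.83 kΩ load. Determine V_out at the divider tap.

First combine the lower leg with the load: R2 ‖ R_L = 1.187 kΩ.
Then V_out = V_s · R2'/(R1 + R2') = 19.2 × 1.187/39.19 = 0.5817 V.

V_out ≈ 0.582 V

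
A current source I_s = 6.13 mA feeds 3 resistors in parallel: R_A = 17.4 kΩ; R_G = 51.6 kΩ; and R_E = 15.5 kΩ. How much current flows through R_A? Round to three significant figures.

Total conductance ΣG = 1/17.4 + 1/51.6 + 1/15.5 = 0.1414 (units of 1/kΩ).
By the current-divider rule, I = I_s · G_k/ΣG = 6.13 × 0.4065 = 2.492 mA.

I ≈ 2.49 mA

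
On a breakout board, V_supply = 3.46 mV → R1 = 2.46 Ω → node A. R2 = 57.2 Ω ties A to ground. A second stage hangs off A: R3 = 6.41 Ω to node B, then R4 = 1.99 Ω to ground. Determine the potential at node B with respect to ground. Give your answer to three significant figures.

V_B ≈ 0.614 mV

Looking into the second stage from A: R3 + R4 = 8.400 Ω appears in parallel with R2.
Effective lower resistance at A: R2 ‖ 8.400 = 7.324 Ω.
So V_A = 3.46 × 0.7486 = 2.590 mV.
V_B = V_A × 0.2369 = 0.6136 mV.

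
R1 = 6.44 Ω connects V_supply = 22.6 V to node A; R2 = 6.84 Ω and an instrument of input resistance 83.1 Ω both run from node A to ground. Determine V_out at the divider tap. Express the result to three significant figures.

V_out ≈ 11.2 V

The load sits in parallel with R2, giving an effective lower resistance R2' = R2·R_L/(R2+R_L) = 6.320 Ω.
Voltage divider with the loaded lower leg: V_out = 22.6 × 6.320/(6.44 + 6.320) = 22.6 × 0.4953 = 11.19 V.
(Unloaded it would be 11.6 V; the load pulls it down.)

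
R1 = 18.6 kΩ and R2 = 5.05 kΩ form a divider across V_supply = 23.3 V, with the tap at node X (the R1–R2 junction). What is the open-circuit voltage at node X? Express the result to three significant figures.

V_th ≈ 4.98 V

V_th is the unloaded tap voltage: V_supply · R2/(R1+R2) = 23.3 × 0.2135 = 4.975 V.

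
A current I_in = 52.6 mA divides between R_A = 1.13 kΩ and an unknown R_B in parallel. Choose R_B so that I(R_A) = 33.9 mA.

R_B ≈ 2.05 kΩ

In a two-way split, I_A/I_in = R_B/(R_A + R_B).
With f = 0.6445, R_B = R_A · f/(1−f) = 1.13 × 1.813 = 2.049 kΩ.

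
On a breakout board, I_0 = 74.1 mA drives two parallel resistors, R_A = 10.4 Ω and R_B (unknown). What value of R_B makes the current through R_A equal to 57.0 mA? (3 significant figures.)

Two-branch current divider: I_A = I_0 · R_B/(R_A + R_B).
57.0/74.1 = R_B/(R_A + R_B) → R_B = R_A · (0.7692)/(1 − 0.7692) = 10.4 × 3.333 = 34.67 Ω.

R_B ≈ 34.7 Ω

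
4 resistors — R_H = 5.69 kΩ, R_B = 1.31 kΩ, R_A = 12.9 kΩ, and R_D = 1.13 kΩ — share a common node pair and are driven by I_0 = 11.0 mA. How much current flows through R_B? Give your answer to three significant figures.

I ≈ 4.42 mA

Total conductance ΣG = 1/5.69 + 1/1.31 + 1/12.9 + 1/1.13 = 1.902 (units of 1/kΩ).
Current divider: I(R_B) = I_0 · G_k/ΣG = 11.0 × (0.7634/1.902) = 11.0 × 0.4014 = 4.416 mA.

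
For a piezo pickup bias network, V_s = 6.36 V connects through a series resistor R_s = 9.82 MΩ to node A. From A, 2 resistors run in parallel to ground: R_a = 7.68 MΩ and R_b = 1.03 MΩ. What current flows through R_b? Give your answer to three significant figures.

I ≈ 0.523 µA

Parallel bank: R_p = 1/(1/7.68 + 1/1.03) = 0.9082 MΩ.
V_A by voltage divider: V_A = 6.36 × 0.9082/(9.82 + 0.9082) = 0.5384 V.
Branch current I = V_A/R_b = 0.5384/1.03 = 0.5227 µA.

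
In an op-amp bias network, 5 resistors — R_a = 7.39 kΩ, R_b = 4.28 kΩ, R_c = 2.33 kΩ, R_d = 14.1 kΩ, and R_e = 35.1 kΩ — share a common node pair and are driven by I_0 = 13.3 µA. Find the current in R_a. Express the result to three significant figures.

I ≈ 2.01 µA

Conductances: ΣG = 1/7.39 + 1/4.28 + 1/2.33 + 1/14.1 + 1/35.1 = 0.8976 (1/kΩ).
R_a takes the fraction G_k/ΣG = 0.1353/0.8976 = 0.1508, so I = 13.3 × 0.1508 = 2.005 µA.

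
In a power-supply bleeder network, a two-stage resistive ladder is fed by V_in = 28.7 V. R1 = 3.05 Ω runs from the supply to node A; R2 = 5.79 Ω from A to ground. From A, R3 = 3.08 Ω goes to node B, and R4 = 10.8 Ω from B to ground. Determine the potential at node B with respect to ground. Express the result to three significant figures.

V_B ≈ 12.8 V

Looking into the second stage from A: R3 + R4 = 13.88 Ω appears in parallel with R2.
R2 ‖ (R3+R4) = 4.086 Ω.
V_A = 28.7 × 4.086/(3.05 + 4.086) = 16.43 V.
Stage 2 is unloaded, so V_B = V_A · R4/(R3+R4) = 16.43 × 10.8/13.88 = 12.79 V.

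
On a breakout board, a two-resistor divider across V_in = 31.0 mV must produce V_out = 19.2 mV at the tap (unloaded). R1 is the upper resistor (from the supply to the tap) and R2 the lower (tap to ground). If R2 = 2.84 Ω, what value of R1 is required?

V_out/V_in = R2/(R1+R2) = 0.6194.
Rearranging, R1 = R2·(1−k)/k = 2.84 × 0.6146 = 1.745 Ω.

R1 ≈ 1.75 Ω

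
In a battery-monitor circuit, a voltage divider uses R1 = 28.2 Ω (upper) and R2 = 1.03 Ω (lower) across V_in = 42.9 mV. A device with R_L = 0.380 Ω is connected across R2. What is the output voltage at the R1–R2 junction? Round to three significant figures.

V_out ≈ 0.418 mV

The load sits in parallel with R2, giving an effective lower resistance R2' = R2·R_L/(R2+R_L) = 0.2776 Ω.
Now apply the divider: V_out = 42.9 × 0.009748 = 0.4182 mV.
(Unloaded it would be 1.51 mV; the load pulls it down.)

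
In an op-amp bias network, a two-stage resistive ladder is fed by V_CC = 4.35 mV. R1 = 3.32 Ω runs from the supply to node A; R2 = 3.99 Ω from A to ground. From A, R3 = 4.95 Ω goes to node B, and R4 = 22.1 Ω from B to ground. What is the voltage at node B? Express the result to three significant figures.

V_B ≈ 1.82 mV

Looking into the second stage from A: R3 + R4 = 27.05 Ω appears in parallel with R2.
R2 ‖ (R3+R4) = 3.477 Ω.
So V_A = 4.35 × 0.5116 = 2.225 mV.
V_B = V_A × 0.8170 = 1.818 mV.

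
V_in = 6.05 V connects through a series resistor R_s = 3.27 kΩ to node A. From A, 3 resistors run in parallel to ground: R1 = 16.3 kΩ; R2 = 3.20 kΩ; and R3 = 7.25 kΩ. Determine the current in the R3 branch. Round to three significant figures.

Equivalent of the parallel group: R_p = 1.954 kΩ.
Node voltage V_A = V_in · R_p/(R_s + R_p) = 6.05 × 0.3740 = 2.263 V.
Branch current I = V_A/R3 = 2.263/7.25 = 0.3121 mA.

I ≈ 0.312 mA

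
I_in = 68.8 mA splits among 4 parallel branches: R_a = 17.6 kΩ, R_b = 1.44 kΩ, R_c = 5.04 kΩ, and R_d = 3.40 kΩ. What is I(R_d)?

Total conductance ΣG = 1/17.6 + 1/1.44 + 1/5.04 + 1/3.40 = 1.244 (units of 1/kΩ).
R_d takes the fraction G_k/ΣG = 0.2941/1.244 = 0.2365, so I = 68.8 × 0.2365 = 16.27 mA.

I ≈ 16.3 mA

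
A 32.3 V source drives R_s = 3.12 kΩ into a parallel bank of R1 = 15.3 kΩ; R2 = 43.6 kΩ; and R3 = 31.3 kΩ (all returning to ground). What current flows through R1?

I ≈ 1.54 mA

Combine the parallel branches: R_p = (1/15.3 + 1/43.6 + 1/31.3)⁻¹ = 8.316 kΩ.
V_A by voltage divider: V_A = 32.3 × 8.316/(3.12 + 8.316) = 23.49 V.
I(R1) = V_A / R1 = 23.49/15.3 = 1.535 mA.
(Equivalently: I_total = 2.824 mA, then current-divider fraction G_k/ΣG = 0.5436.)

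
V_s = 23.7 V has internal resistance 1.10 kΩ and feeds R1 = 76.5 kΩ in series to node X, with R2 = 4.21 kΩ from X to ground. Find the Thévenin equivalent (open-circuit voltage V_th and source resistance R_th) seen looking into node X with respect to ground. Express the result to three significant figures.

R1' = 1.10 + 76.5 = 77.60 kΩ (source resistance + R1).
With X open, the divider is unloaded: V_th = 23.7 × 4.21/81.81 = 1.220 V.
With V_s suppressed (replaced by a short), R_th = R1' ‖ R2 = (77.60 × 4.21)/(77.60 + 4.21) = 3.993 kΩ.

V_th ≈ 1.22 V, R_th ≈ 3.99 kΩ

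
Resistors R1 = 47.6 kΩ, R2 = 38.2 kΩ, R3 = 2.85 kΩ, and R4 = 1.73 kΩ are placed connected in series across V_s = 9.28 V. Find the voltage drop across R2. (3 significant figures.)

Series total: ΣR = 47.6 + 38.2 + 2.85 + 1.73 = 90.38 kΩ.
Voltage divider: V = V_s · (38.20 / 90.38) = 9.28 × 0.4227 = 3.922 V.

V ≈ 3.92 V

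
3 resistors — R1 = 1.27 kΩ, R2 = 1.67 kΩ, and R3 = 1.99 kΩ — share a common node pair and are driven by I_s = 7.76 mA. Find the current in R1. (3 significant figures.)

I ≈ 3.24 mA

Total conductance ΣG = 1/1.27 + 1/1.67 + 1/1.99 = 1.889 (units of 1/kΩ).
By the current-divider rule, I = I_s · G_k/ΣG = 7.76 × 0.4169 = 3.235 mA.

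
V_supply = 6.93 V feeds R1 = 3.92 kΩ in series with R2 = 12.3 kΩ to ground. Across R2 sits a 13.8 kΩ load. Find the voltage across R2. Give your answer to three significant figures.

V_out ≈ 4.32 V

R2 ‖ R_L = (12.3 × 13.8)/(12.3 + 13.8) = 6.503 kΩ.
Voltage divider with the loaded lower leg: V_out = 6.93 × 6.503/(3.92 + 6.503) = 6.93 × 0.6239 = 4.324 V.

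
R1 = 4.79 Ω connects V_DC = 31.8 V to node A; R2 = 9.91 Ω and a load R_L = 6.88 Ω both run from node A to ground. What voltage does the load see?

V_out ≈ 14.6 V

R2 ‖ R_L = (9.91 × 6.88)/(9.91 + 6.88) = 4.061 Ω.
Then V_out = V_DC · R2'/(R1 + R2') = 31.8 × 4.061/8.851 = 14.59 V.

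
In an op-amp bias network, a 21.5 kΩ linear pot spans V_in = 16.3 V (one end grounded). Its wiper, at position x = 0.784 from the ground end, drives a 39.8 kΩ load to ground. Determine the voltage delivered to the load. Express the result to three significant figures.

Split the track: R_lower = x·R_p = 16.86 kΩ, R_upper = (1−x)·R_p = 4.644 kΩ.
R_L loads the lower segment: effective lower R = 11.84 kΩ.
V_out = 16.3 × 11.84/(4.644 + 11.84) = 11.71 V.
(Unloaded: V_out = x·V_in = 12.8 V.)

V_out ≈ 11.7 V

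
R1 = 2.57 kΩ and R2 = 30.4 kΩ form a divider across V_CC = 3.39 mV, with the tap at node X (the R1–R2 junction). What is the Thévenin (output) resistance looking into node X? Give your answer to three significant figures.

R_th ≈ 2.37 kΩ

Zeroing V_CC shorts the top of R1 to ground, so R_th = R1 ‖ R2 = 2.370 kΩ.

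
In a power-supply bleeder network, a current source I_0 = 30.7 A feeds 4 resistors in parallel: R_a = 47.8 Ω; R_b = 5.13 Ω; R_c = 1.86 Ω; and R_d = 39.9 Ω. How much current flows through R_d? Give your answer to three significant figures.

I ≈ 0.988 A

Total conductance ΣG = 1/47.8 + 1/5.13 + 1/1.86 + 1/39.9 = 0.7785 (units of 1/Ω).
R_d takes the fraction G_k/ΣG = 0.02506/0.7785 = 0.03219, so I = 30.7 × 0.03219 = 0.9883 A.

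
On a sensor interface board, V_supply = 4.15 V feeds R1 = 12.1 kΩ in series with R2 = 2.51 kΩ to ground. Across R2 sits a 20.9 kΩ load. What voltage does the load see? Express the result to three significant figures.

R2 ‖ R_L = (2.51 × 20.9)/(2.51 + 20.9) = 2.241 kΩ.
Then V_out = V_supply · R2'/(R1 + R2') = 4.15 × 2.241/14.34 = 0.6485 V.

V_out ≈ 0.648 V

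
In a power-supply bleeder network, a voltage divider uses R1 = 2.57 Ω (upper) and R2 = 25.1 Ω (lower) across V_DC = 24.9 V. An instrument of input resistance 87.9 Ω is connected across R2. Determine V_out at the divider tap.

R2 ‖ R_L = (25.1 × 87.9)/(25.1 + 87.9) = 19.52 Ω.
Voltage divider with the loaded lower leg: V_out = 24.9 × 19.52/(2.57 + 19.52) = 24.9 × 0.8837 = 22.00 V.

V_out ≈ 22.0 V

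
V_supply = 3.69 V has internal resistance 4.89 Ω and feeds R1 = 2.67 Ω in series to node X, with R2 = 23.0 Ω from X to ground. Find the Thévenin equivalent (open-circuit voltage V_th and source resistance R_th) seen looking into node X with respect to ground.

V_th ≈ 2.78 V, R_th ≈ 5.69 Ω

R1' = 4.89 + 2.67 = 7.560 Ω (source resistance + R1).
V_th is the unloaded tap voltage: V_supply · R2/(R1'+R2) = 3.69 × 0.7526 = 2.777 V.
Looking into X with the source shorted: R_th = R1'·R2/(R1'+R2) = 7.560 × 23.0/30.56 = 5.690 Ω.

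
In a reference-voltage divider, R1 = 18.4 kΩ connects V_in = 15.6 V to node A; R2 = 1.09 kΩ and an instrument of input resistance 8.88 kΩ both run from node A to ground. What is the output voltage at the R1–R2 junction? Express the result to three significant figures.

V_out ≈ 0.782 V

R2 ‖ R_L = (1.09 × 8.88)/(1.09 + 8.88) = 0.9708 kΩ.
Now apply the divider: V_out = 15.6 × 0.05012 = 0.7818 V.
(Unloaded it would be 0.872 V; the load pulls it down.)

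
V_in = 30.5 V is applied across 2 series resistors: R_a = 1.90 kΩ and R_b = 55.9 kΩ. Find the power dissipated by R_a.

P ≈ 0.529 mW

The common current is I = 30.5/57.80 = 0.5277 mA.
P = I²R = 0.2784 × 1.90 = 0.5291 mW.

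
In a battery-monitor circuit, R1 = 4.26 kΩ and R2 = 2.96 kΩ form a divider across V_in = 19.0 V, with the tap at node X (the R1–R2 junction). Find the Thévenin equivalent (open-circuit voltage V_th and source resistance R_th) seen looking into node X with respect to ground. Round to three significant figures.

V_th ≈ 7.79 V, R_th ≈ 1.75 kΩ

With X open, the divider is unloaded: V_th = 19.0 × 2.96/7.220 = 7.789 V.
Zeroing V_in shorts the top of R1 to ground, so R_th = R1 ‖ R2 = 1.746 kΩ.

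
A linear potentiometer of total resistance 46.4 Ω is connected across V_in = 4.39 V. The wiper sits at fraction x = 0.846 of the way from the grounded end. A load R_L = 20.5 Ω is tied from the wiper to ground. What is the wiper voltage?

The pot divides into 7.146 Ω above the wiper and 39.25 Ω below.
R_L loads the lower segment: effective lower R = 13.47 Ω.
Loaded-divider output: V_out = 4.39 × 0.6533 = 2.868 V.
(Unloaded: V_out = x·V_in = 3.71 V.)

V_out ≈ 2.87 V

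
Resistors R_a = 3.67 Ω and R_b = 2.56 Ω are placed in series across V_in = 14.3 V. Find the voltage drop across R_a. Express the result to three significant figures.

Series total: ΣR = 3.67 + 2.56 = 6.230 Ω.
By the voltage-divider rule, V = 14.3 × 3.670/6.230 = 8.424 V.

V ≈ 8.42 V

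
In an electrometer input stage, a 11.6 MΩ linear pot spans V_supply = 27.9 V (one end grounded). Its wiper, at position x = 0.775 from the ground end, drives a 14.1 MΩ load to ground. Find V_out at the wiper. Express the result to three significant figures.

Lower segment x·R_p = 8.990 MΩ; upper segment (1−x)·R_p = 2.610 MΩ.
(x·R_p) ‖ R_L = 5.490 MΩ.
Loaded-divider output: V_out = 27.9 × 0.6778 = 18.91 V.
(Unloaded: V_out = x·V_supply = 21.6 V.)

V_out ≈ 18.9 V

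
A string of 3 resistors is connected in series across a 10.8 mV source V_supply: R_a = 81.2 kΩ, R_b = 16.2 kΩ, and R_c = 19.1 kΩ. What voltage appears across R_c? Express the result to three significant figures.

ΣR = 81.2 + 16.2 + 19.1 = 116.5 kΩ.
Voltage divider: V = V_supply · (19.10 / 116.5) = 10.8 × 0.1639 = 1.771 mV.

V ≈ 1.77 mV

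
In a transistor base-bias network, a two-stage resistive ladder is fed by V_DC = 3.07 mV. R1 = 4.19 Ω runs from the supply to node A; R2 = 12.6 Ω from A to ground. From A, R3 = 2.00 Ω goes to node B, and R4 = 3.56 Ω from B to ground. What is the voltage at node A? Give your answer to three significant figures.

V_A ≈ 1.47 mV

Looking into the second stage from A: R3 + R4 = 5.560 Ω appears in parallel with R2.
R2 ‖ (R3+R4) = 3.858 Ω.
First divider: V_A = V_DC · 3.858/(4.19 + 3.858) = 1.472 mV.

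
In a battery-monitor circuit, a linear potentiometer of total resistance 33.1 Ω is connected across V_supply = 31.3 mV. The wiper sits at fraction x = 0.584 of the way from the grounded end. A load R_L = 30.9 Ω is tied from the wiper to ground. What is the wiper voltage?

The pot divides into 13.77 Ω above the wiper and 19.33 Ω below.
R_L loads the lower segment: effective lower R = 11.89 Ω.
Then V_out = V_supply · 11.89/(13.77 + 11.89) = 14.50 mV.

V_out ≈ 14.5 mV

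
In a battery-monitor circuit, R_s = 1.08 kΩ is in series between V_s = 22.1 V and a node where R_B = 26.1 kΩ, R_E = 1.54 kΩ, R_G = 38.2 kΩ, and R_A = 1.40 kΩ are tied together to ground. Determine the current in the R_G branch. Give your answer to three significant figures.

I ≈ 0.228 mA

Parallel bank: R_p = 1/(1/26.1 + 1/1.54 + 1/38.2 + 1/1.40) = 0.7002 kΩ.
V_A by voltage divider: V_A = 22.1 × 0.7002/(1.08 + 0.7002) = 8.693 V.
I(R_G) = V_A / R_G = 8.693/38.2 = 0.2276 mA.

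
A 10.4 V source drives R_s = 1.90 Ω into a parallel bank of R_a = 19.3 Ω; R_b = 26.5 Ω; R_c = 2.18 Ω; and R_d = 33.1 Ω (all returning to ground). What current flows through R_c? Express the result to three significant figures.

Combine the parallel branches: R_p = (1/19.3 + 1/26.5 + 1/2.18 + 1/33.1)⁻¹ = 1.729 Ω.
V_A by voltage divider: V_A = 10.4 × 1.729/(1.90 + 1.729) = 4.954 V.
Branch current I = V_A/R_c = 4.954/2.18 = 2.273 A.

I ≈ 2.27 A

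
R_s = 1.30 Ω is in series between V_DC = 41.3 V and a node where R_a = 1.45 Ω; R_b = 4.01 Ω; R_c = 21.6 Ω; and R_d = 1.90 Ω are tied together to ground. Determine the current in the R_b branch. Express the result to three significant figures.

I ≈ 3.47 A

Parallel bank: R_p = 1/(1/1.45 + 1/4.01 + 1/21.6 + 1/1.90) = 0.6615 Ω.
V_A by voltage divider: V_A = 41.3 × 0.6615/(1.30 + 0.6615) = 13.93 V.
I(R_b) = V_A / R_b = 13.93/4.01 = 3.473 A.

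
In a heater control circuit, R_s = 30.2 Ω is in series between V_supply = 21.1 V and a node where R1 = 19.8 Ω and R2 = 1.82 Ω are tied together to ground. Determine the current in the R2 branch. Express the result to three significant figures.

Equivalent of the parallel group: R_p = 1.667 Ω.
V_A by voltage divider: V_A = 21.1 × 1.667/(30.2 + 1.667) = 1.104 V.
Branch current I = V_A/R2 = 1.104/1.82 = 0.6064 A.
(Check via current divider: I_total = 0.6621 A; share G_k/ΣG = 0.9158 → same result.)

I ≈ 0.606 A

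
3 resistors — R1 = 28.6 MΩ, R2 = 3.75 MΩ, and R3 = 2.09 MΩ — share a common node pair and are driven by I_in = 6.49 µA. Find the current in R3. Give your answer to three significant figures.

I ≈ 3.98 µA

Conductances: ΣG = 1/28.6 + 1/3.75 + 1/2.09 = 0.7801 (1/MΩ).
By the current-divider rule, I = I_in · G_k/ΣG = 6.49 × 0.6133 = 3.981 µA.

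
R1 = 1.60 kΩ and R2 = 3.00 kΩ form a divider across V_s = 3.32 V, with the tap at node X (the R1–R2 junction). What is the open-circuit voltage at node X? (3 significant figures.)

V_th is the unloaded tap voltage: V_s · R2/(R1+R2) = 3.32 × 0.6522 = 2.165 V.

V_th ≈ 2.17 V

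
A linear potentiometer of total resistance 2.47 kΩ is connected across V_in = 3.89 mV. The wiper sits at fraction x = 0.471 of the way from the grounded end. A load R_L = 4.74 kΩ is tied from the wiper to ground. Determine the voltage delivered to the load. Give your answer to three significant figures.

Split the track: R_lower = x·R_p = 1.163 kΩ, R_upper = (1−x)·R_p = 1.307 kΩ.
R_L loads the lower segment: effective lower R = 0.9341 kΩ.
Then V_out = V_in · 0.9341/(1.307 + 0.9341) = 1.622 mV.
(Unloaded: V_out = x·V_in = 1.83 mV.)

V_out ≈ 1.62 mV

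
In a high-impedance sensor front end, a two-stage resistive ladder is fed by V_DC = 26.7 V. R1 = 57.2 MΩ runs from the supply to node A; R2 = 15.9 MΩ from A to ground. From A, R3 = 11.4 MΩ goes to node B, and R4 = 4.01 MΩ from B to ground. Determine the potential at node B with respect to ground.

V_B ≈ 0.836 V

Looking into the second stage from A: R3 + R4 = 15.41 MΩ appears in parallel with R2.
Effective lower resistance at A: R2 ‖ 15.41 = 7.826 MΩ.
V_A = 26.7 × 7.826/(57.2 + 7.826) = 3.213 V.
Then the unloaded second divider: V_B = V_A × R4/(R3+R4) = 3.213 × 0.2602 = 0.8362 V.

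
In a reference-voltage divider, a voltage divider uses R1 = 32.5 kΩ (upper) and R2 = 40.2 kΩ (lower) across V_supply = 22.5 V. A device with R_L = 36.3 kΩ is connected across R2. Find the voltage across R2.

First combine the lower leg with the load: R2 ‖ R_L = 19.08 kΩ.
Voltage divider with the loaded lower leg: V_out = 22.5 × 19.08/(32.5 + 19.08) = 22.5 × 0.3699 = 8.322 V.

V_out ≈ 8.32 V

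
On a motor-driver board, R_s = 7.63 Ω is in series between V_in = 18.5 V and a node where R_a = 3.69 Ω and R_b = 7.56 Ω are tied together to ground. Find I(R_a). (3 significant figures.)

I ≈ 1.23 A

Combine the parallel branches: R_p = (1/3.69 + 1/7.56)⁻¹ = 2.480 Ω.
Node voltage V_A = V_in · R_p/(R_s + R_p) = 18.5 × 0.2453 = 4.538 V.
Branch current I = V_A/R_a = 4.538/3.69 = 1.230 A.
(Equivalently: I_total = 1.830 A, then current-divider fraction G_k/ΣG = 0.6720.)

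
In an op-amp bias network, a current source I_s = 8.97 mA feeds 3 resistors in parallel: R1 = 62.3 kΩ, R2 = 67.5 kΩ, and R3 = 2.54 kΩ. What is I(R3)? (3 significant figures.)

I ≈ 8.32 mA

Total conductance ΣG = 1/62.3 + 1/67.5 + 1/2.54 = 0.4246 (units of 1/kΩ).
By the current-divider rule, I = I_s · G_k/ΣG = 8.97 × 0.9273 = 8.318 mA.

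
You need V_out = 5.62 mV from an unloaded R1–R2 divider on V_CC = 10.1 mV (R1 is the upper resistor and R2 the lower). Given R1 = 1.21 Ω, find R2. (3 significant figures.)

Required fraction k = V_out/V_CC = 0.5564.
Rearranging, R2 = R1·k/(1−k) = 1.21 × 1.254 = 1.518 Ω.

R2 ≈ 1.52 Ω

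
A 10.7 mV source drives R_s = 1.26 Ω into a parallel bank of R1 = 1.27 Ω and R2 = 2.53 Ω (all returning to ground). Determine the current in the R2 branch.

I ≈ 1.70 mA

Parallel bank: R_p = 1/(1/1.27 + 1/2.53) = 0.8456 Ω.
V_A by voltage divider: V_A = 10.7 × 0.8456/(1.26 + 0.8456) = 4.297 mV.
I(R2) = V_A / R2 = 4.297/2.53 = 1.698 mA.
(Equivalently: I_total = 5.082 mA, then current-divider fraction G_k/ΣG = 0.3342.)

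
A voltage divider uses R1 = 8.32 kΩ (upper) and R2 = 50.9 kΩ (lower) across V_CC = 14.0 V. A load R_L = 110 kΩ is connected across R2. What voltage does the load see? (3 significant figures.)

The load sits in parallel with R2, giving an effective lower resistance R2' = R2·R_L/(R2+R_L) = 34.80 kΩ.
Voltage divider with the loaded lower leg: V_out = 14.0 × 34.80/(8.32 + 34.80) = 14.0 × 0.8070 = 11.30 V.

V_out ≈ 11.3 V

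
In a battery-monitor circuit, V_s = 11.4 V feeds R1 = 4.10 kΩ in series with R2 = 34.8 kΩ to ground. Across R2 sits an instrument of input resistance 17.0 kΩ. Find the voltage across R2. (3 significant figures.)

V_out ≈ 8.39 V

R2 ‖ R_L = (34.8 × 17.0)/(34.8 + 17.0) = 11.42 kΩ.
Now apply the divider: V_out = 11.4 × 0.7358 = 8.389 V.
(Unloaded it would be 10.2 V; the load pulls it down.)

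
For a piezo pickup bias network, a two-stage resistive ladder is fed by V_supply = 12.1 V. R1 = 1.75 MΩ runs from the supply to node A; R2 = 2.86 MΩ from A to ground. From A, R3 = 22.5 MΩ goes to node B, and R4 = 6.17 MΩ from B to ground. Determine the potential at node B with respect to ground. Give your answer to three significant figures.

V_B ≈ 1.56 V

The second stage (R3 + R4 = 28.67 MΩ) loads node A in parallel with R2.
Effective lower resistance at A: R2 ‖ 28.67 = 2.601 MΩ.
So V_A = 12.1 × 0.5978 = 7.233 V.
Then the unloaded second divider: V_B = V_A × R4/(R3+R4) = 7.233 × 0.2152 = 1.557 V.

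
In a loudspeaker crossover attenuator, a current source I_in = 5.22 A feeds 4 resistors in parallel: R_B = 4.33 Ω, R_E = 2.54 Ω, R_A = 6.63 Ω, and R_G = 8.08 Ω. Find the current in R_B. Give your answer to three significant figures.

ΣG = 1/4.33 + 1/2.54 + 1/6.63 + 1/8.08 = 0.8992.
Current divider: I(R_B) = I_in · G_k/ΣG = 5.22 × (0.2309/0.8992) = 5.22 × 0.2568 = 1.341 A.

I ≈ 1.34 A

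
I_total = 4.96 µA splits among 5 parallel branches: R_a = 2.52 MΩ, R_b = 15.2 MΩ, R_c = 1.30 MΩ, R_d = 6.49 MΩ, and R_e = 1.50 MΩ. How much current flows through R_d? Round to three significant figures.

I ≈ 0.372 µA

ΣG = 1/2.52 + 1/15.2 + 1/1.30 + 1/6.49 + 1/1.50 = 2.053.
Current divider: I(R_d) = I_total · G_k/ΣG = 4.96 × (0.1541/2.053) = 4.96 × 0.07507 = 0.3723 µA.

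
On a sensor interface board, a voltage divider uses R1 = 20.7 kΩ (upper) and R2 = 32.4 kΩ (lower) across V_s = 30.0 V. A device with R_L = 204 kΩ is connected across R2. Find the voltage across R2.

V_out ≈ 17.2 V

The load sits in parallel with R2, giving an effective lower resistance R2' = R2·R_L/(R2+R_L) = 27.96 kΩ.
Now apply the divider: V_out = 30.0 × 0.5746 = 17.24 V.
(Unloaded it would be 18.3 V; the load pulls it down.)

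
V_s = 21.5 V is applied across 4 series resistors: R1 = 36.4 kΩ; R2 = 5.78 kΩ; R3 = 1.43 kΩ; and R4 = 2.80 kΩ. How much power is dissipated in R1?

The common current is I = 21.5/46.41 = 0.4633 mA.
P = I²R = 0.2146 × 36.4 = 7.812 mW.

P ≈ 7.81 mW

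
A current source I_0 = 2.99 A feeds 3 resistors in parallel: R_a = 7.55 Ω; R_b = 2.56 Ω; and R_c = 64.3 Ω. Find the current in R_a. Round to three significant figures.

I ≈ 0.735 A

Conductances: ΣG = 1/7.55 + 1/2.56 + 1/64.3 = 0.5386 (1/Ω).
Current divider: I(R_a) = I_0 · G_k/ΣG = 2.99 × (0.1325/0.5386) = 2.99 × 0.2459 = 0.7353 A.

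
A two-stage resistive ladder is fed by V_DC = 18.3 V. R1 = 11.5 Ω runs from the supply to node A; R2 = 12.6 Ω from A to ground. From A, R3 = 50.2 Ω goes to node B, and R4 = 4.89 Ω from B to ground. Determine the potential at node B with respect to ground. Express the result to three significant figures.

The second stage (R3 + R4 = 55.09 Ω) loads node A in parallel with R2.
Effective lower resistance at A: R2 ‖ 55.09 = 10.25 Ω.
So V_A = 18.3 × 0.4714 = 8.626 V.
Stage 2 is unloaded, so V_B = V_A · R4/(R3+R4) = 8.626 × 4.89/55.09 = 0.7657 V.

V_B ≈ 0.766 V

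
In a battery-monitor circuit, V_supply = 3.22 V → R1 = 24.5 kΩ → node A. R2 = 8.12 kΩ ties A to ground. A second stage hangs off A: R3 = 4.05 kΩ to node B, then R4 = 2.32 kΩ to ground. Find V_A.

V_A ≈ 0.409 V

Looking into the second stage from A: R3 + R4 = 6.370 kΩ appears in parallel with R2.
R2 ‖ (R3+R4) = 3.570 kΩ.
First divider: V_A = V_supply · 3.570/(24.5 + 3.570) = 0.4095 V.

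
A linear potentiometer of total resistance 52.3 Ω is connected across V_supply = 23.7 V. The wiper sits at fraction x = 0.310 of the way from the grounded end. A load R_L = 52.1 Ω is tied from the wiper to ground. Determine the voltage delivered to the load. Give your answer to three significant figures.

V_out ≈ 6.05 V

Split the track: R_lower = x·R_p = 16.21 Ω, R_upper = (1−x)·R_p = 36.09 Ω.
R_L loads the lower segment: effective lower R = 12.37 Ω.
Loaded-divider output: V_out = 23.7 × 0.2552 = 6.048 V.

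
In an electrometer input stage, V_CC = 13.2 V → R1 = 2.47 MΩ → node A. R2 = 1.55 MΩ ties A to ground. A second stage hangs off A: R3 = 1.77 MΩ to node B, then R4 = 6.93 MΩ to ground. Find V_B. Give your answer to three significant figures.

Node A sees R2 in parallel with the series input of stage 2, R3 + R4 = 8.700 MΩ.
Effective lower resistance at A: R2 ‖ 8.700 = 1.316 MΩ.
V_A = 13.2 × 1.316/(2.47 + 1.316) = 4.587 V.
V_B = V_A × 0.7966 = 3.654 V.

V_B ≈ 3.65 V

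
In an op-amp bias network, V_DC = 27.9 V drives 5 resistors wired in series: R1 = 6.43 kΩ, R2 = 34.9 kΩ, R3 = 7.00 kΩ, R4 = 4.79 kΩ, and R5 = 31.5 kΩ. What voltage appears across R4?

V ≈ 1.58 V

Total series resistance ΣR = 6.43 + 34.9 + 7.00 + 4.79 + 31.5 = 84.62 kΩ.
V = V_DC · R/ΣR = 27.9 × 0.05661 = 1.579 V.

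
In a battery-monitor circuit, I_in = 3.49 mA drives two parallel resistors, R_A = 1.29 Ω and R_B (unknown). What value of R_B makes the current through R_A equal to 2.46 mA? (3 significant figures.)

Two-branch current divider: I_A = I_in · R_B/(R_A + R_B).
2.46/3.49 = R_B/(R_A + R_B) → R_B = R_A · (0.7049)/(1 − 0.7049) = 1.29 × 2.388 = 3.081 Ω.

R_B ≈ 3.08 Ω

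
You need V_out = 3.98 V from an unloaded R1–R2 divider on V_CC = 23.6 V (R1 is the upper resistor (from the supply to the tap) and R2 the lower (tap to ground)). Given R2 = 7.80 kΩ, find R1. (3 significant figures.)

V_out/V_CC = R2/(R1+R2) = 0.1686.
So R1 = R2 · (V_CC/V_out − 1) = 7.80 × (23.6/3.98 − 1) = 7.80 × 4.930 = 38.45 kΩ.

R1 ≈ 38.5 kΩ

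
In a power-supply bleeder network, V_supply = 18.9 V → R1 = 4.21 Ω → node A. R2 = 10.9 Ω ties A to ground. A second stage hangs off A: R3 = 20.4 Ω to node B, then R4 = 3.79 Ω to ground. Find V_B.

The second stage (R3 + R4 = 24.19 Ω) loads node A in parallel with R2.
R2 ‖ (R3+R4) = 7.514 Ω.
So V_A = 18.9 × 0.6409 = 12.11 V.
Stage 2 is unloaded, so V_B = V_A · R4/(R3+R4) = 12.11 × 3.79/24.19 = 1.898 V.

V_B ≈ 1.90 V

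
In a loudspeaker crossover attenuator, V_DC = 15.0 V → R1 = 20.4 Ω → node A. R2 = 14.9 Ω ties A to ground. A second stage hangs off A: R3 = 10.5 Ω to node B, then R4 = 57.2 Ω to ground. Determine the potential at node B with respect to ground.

Node A sees R2 in parallel with the series input of stage 2, R3 + R4 = 67.70 Ω.
Effective lower resistance at A: R2 ‖ 67.70 = 12.21 Ω.
First divider: V_A = V_DC · 12.21/(20.4 + 12.21) = 5.617 V.
V_B = V_A × 0.8449 = 4.746 V.

V_B ≈ 4.75 V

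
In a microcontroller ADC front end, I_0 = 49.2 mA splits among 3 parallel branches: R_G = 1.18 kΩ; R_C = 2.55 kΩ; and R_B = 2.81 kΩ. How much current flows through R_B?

ΣG = 1/1.18 + 1/2.55 + 1/2.81 = 1.595.
By the current-divider rule, I = I_0 · G_k/ΣG = 49.2 × 0.2230 = 10.97 mA.

I ≈ 11.0 mA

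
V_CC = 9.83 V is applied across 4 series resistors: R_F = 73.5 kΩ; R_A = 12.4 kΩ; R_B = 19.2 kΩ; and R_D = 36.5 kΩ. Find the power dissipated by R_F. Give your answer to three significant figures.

P ≈ 0.354 mW

The common current is I = 9.83/141.6 = 0.06942 mA.
V(R_F) = I·R = 5.102 V; P = V·I = 5.102 × 0.06942 = 0.3542 mW.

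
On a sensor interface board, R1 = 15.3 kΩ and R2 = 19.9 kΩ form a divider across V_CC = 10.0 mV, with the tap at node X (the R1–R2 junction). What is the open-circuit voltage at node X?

Open-circuit (no load on X): V_th = V_CC · R2/(R1 + R2) = 10.0 × 19.9/(15.30 + 19.9) = 5.653 mV.

V_th ≈ 5.65 mV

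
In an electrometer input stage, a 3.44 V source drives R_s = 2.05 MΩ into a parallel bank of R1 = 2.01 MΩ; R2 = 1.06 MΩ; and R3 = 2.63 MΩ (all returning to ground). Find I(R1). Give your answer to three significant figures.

Equivalent of the parallel group: R_p = 0.5491 MΩ.
V_A = 3.44 × 0.5491/2.599 = 0.7268 V.
Branch current I = V_A/R1 = 0.7268/2.01 = 0.3616 µA.
(Equivalently: I_total = 1.324 µA, then current-divider fraction G_k/ΣG = 0.2732.)

I ≈ 0.362 µA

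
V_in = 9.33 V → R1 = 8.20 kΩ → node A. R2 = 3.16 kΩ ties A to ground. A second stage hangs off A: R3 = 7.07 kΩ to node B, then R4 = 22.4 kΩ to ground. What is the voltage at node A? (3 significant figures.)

V_A ≈ 2.41 V

The second stage (R3 + R4 = 29.47 kΩ) loads node A in parallel with R2.
R2 ‖ (R3+R4) = 2.854 kΩ.
First divider: V_A = V_in · 2.854/(8.20 + 2.854) = 2.409 V.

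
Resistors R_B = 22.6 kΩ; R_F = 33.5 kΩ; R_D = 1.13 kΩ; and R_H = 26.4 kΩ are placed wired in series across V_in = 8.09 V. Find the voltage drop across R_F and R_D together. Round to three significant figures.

V ≈ 3.35 V

Total series resistance ΣR = 22.6 + 33.5 + 1.13 + 26.4 = 83.63 kΩ.
R_{R_F..R_D} = 33.5 + 1.13 = 34.63 kΩ.
Voltage divider: V = V_in · (34.63 / 83.63) = 8.09 × 0.4141 = 3.350 V.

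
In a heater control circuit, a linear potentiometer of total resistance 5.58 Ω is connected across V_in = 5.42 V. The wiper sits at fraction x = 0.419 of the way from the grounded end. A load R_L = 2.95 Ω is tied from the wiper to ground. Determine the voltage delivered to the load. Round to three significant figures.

V_out ≈ 1.55 V

Lower segment x·R_p = 2.338 Ω; upper segment (1−x)·R_p = 3.242 Ω.
(x·R_p) ‖ R_L = 1.304 Ω.
V_out = 5.42 × 1.304/(3.242 + 1.304) = 1.555 V.
(Unloaded: V_out = x·V_in = 2.27 V.)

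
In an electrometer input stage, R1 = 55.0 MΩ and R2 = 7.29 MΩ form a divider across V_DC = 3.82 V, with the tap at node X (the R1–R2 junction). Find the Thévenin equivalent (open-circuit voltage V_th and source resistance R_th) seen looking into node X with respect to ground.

V_th ≈ 0.447 V, R_th ≈ 6.44 MΩ

V_th is the unloaded tap voltage: V_DC · R2/(R1+R2) = 3.82 × 0.1170 = 0.4471 V.
Zeroing V_DC shorts the top of R1 to ground, so R_th = R1 ‖ R2 = 6.437 MΩ.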